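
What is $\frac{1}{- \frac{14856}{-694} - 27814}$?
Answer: $- \frac{347}{9644030} \approx -3.5981 \cdot 10^{-5}$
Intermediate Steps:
$\frac{1}{- \frac{14856}{-694} - 27814} = \frac{1}{\left(-14856\right) \left(- \frac{1}{694}\right) - 27814} = \frac{1}{\frac{7428}{347} - 27814} = \frac{1}{- \frac{9644030}{347}} = - \frac{347}{9644030}$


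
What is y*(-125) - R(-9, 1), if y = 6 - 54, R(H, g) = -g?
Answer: 6001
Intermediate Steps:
y = -48
y*(-125) - R(-9, 1) = -48*(-125) - (-1) = 6000 - 1*(-1) = 6000 + 1 = 6001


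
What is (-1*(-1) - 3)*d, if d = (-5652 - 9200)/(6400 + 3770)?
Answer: 14852/5085 ≈ 2.9207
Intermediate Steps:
d = -7426/5085 (d = -14852/10170 = -14852*1/10170 = -7426/5085 ≈ -1.4604)
(-1*(-1) - 3)*d = (-1*(-1) - 3)*(-7426/5085) = (1 - 3)*(-7426/5085) = -2*(-7426/5085) = 14852/5085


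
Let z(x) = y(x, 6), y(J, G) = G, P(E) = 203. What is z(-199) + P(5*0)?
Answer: 209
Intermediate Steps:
z(x) = 6
z(-199) + P(5*0) = 6 + 203 = 209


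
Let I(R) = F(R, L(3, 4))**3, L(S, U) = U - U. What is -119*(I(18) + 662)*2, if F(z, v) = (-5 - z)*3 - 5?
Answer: 96285756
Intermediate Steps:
L(S, U) = 0
F(z, v) = -20 - 3*z (F(z, v) = (-15 - 3*z) - 5 = -20 - 3*z)
I(R) = (-20 - 3*R)**3
-119*(I(18) + 662)*2 = -119*(-(20 + 3*18)**3 + 662)*2 = -119*(-(20 + 54)**3 + 662)*2 = -119*(-1*74**3 + 662)*2 = -119*(-1*405224 + 662)*2 = -119*(-405224 + 662)*2 = -119*(-404562)*2 = 48142878*2 = 96285756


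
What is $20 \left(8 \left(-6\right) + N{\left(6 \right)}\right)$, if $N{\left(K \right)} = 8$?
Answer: $-800$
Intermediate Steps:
$20 \left(8 \left(-6\right) + N{\left(6 \right)}\right) = 20 \left(8 \left(-6\right) + 8\right) = 20 \left(-48 + 8\right) = 20 \left(-40\right) = -800$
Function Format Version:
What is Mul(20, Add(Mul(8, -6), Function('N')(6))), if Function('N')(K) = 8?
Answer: -800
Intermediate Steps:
Mul(20, Add(Mul(8, -6), Function('N')(6))) = Mul(20, Add(Mul(8, -6), 8)) = Mul(20, Add(-48, 8)) = Mul(20, -40) = -800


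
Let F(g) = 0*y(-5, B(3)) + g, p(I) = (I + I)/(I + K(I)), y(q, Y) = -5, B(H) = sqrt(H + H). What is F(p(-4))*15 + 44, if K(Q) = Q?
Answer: 59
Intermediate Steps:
B(H) = sqrt(2)*sqrt(H) (B(H) = sqrt(2*H) = sqrt(2)*sqrt(H))
p(I) = 1 (p(I) = (I + I)/(I + I) = (2*I)/((2*I)) = (2*I)*(1/(2*I)) = 1)
F(g) = g (F(g) = 0*(-5) + g = 0 + g = g)
F(p(-4))*15 + 44 = 1*15 + 44 = 15 + 44 = 59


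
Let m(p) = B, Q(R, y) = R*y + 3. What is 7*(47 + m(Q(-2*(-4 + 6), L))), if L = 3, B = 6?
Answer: 371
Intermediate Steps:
Q(R, y) = 3 + R*y
m(p) = 6
7*(47 + m(Q(-2*(-4 + 6), L))) = 7*(47 + 6) = 7*53 = 371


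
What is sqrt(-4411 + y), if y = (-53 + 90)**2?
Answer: 39*I*sqrt(2) ≈ 55.154*I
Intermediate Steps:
y = 1369 (y = 37**2 = 1369)
sqrt(-4411 + y) = sqrt(-4411 + 1369) = sqrt(-3042) = 39*I*sqrt(2)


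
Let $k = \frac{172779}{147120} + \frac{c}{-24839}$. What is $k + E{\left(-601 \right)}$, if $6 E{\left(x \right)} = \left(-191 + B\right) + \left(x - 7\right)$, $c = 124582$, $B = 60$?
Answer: $- \frac{464126481179}{3654313680} \approx -127.01$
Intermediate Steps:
$E{\left(x \right)} = -23 + \frac{x}{6}$ ($E{\left(x \right)} = \frac{\left(-191 + 60\right) + \left(x - 7\right)}{6} = \frac{-131 + \left(-7 + x\right)}{6} = \frac{-138 + x}{6} = -23 + \frac{x}{6}$)
$k = - \frac{4678948753}{1218104560}$ ($k = \frac{172779}{147120} + \frac{124582}{-24839} = 172779 \cdot \frac{1}{147120} + 124582 \left(- \frac{1}{24839}\right) = \frac{57593}{49040} - \frac{124582}{24839} = - \frac{4678948753}{1218104560} \approx -3.8412$)
$k + E{\left(-601 \right)} = - \frac{4678948753}{1218104560} + \left(-23 + \frac{1}{6} \left(-601\right)\right) = - \frac{4678948753}{1218104560} - \frac{739}{6} = - \frac{464126481179}{3654313680}$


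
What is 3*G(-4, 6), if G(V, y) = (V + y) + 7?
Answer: 27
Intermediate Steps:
G(V, y) = 7 + V + y
3*G(-4, 6) = 3*(7 - 4 + 6) = 3*9 = 27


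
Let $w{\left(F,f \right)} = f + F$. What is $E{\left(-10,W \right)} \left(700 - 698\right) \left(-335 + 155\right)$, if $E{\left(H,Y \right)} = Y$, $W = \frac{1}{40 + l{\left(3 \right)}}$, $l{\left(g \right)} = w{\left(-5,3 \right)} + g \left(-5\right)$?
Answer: $- \frac{360}{23} \approx -15.652$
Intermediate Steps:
$w{\left(F,f \right)} = F + f$
$l{\left(g \right)} = -2 - 5 g$ ($l{\left(g \right)} = \left(-5 + 3\right) + g \left(-5\right) = -2 - 5 g$)
$W = \frac{1}{23}$ ($W = \frac{1}{40 - 17} = \frac{1}{23} \approx 0.043478$)
$E{\left(-10,W \right)} \left(700 - 698\right) \left(-335 + 155\right) = \frac{\left(700 - 698\right) \left(-335 + 155\right)}{23} = \frac{2 \left(-180\right)}{23} = \frac{1}{23} \left(-360\right) = - \frac{360}{23}$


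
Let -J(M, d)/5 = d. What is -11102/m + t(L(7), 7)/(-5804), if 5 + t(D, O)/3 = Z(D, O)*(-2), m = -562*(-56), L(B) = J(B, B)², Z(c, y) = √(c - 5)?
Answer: -1142213/3261848 + 3*√305/1451 ≈ -0.31407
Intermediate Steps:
J(M, d) = -5*d
Z(c, y) = √(-5 + c)
L(B) = 25*B² (L(B) = (-5*B)² = 25*B²)
m = 31472
t(D, O) = -15 - 6*√(-5 + D) (t(D, O) = -15 + 3*(√(-5 + D)*(-2)) = -15 + 3*(-2*√(-5 + D)) = -15 - 6*√(-5 + D))
-11102/m + t(L(7), 7)/(-5804) = -11102/31472 + (-15 - 6*√(-5 + 25*7²))/(-5804) = -11102*1/31472 + (-15 - 6*√(-5 + 25*49))*(-1/5804) = -793/2248 + (-15 - 6*√(-5 + 1225))*(-1/5804) = -793/2248 + (-15 - 12*√305)*(-1/5804) = -793/2248 + (15/5804 + 3*√305/1451) = -1142213/3261848 + 3*√305/1451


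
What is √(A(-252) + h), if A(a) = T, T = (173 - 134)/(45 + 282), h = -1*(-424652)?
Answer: 3*√560587981/109 ≈ 651.65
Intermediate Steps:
h = 424652
T = 13/109 (T = 39/327 = 39*(1/327) = 13/109 ≈ 0.11927)
A(a) = 13/109
√(A(-252) + h) = √(13/109 + 424652) = √(46287081/109) = 3*√560587981/109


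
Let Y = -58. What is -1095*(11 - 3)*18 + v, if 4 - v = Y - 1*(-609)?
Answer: -158227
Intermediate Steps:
v = -547 (v = 4 - (-58 - 1*(-609)) = 4 - (-58 + 609) = 4 - 1*551 = 4 - 551 = -547)
-1095*(11 - 3)*18 + v = -1095*(11 - 3)*18 - 547 = -8760*18 - 547 = -1095*144 - 547 = -157680 - 547 = -158227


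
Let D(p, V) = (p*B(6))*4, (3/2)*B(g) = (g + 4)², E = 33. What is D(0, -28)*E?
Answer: 0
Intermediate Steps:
B(g) = 2*(4 + g)²/3 (B(g) = 2*(g + 4)²/3 = 2*(4 + g)²/3)
D(p, V) = 800*p/3 (D(p, V) = (p*(2*(4 + 6)²/3))*4 = (p*((⅔)*10²))*4 = (p*((⅔)*100))*4 = (p*(200/3))*4 = (200*p/3)*4 = 800*p/3)
D(0, -28)*E = ((800/3)*0)*33 = 0*33 = 0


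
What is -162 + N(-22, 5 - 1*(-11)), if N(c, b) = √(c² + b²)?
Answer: -162 + 2*√185 ≈ -134.80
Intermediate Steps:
N(c, b) = √(b² + c²)
-162 + N(-22, 5 - 1*(-11)) = -162 + √((5 - 1*(-11))² + (-22)²) = -162 + √((5 + 11)² + 484) = -162 + √(16² + 484) = -162 + √(256 + 484) = -162 + √740 = -162 + 2*√185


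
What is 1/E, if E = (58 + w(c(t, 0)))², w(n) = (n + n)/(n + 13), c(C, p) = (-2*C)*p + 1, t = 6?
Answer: 49/165649 ≈ 0.00029581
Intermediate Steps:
c(C, p) = 1 - 2*C*p (c(C, p) = -2*C*p + 1 = 1 - 2*C*p)
w(n) = 2*n/(13 + n) (w(n) = (2*n)/(13 + n) = 2*n/(13 + n))
E = 165649/49 (E = (58 + 2*(1 - 2*6*0)/(13 + (1 - 2*6*0)))² = (58 + 2*(1 + 0)/(13 + (1 + 0)))² = (58 + 2*1/(13 + 1))² = (58 + 2*1/14)² = (58 + 2*1*(1/14))² = (58 + ⅐)² = (407/7)² = 165649/49 ≈ 3380.6)
1/E = 1/(165649/49) = 49/165649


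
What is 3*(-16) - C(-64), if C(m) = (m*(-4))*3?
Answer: -816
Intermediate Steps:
C(m) = -12*m (C(m) = -4*m*3 = -12*m)
3*(-16) - C(-64) = 3*(-16) - (-12)*(-64) = -48 - 1*768 = -48 - 768 = -816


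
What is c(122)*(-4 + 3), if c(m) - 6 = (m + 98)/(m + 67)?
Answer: -1354/189 ≈ -7.1640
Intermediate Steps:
c(m) = 6 + (98 + m)/(67 + m) (c(m) = 6 + (m + 98)/(m + 67) = 6 + (98 + m)/(67 + m))
c(122)*(-4 + 3) = ((500 + 7*122)/(67 + 122))*(-4 + 3) = ((500 + 854)/189)*(-1) = ((1/189)*1354)*(-1) = (1354/189)*(-1) = -1354/189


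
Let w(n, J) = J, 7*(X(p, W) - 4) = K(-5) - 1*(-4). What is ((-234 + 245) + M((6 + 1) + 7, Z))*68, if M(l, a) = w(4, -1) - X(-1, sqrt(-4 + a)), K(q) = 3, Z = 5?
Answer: 340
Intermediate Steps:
X(p, W) = 5 (X(p, W) = 4 + (3 - 1*(-4))/7 = 4 + (3 + 4)/7 = 4 + (1/7)*7 = 4 + 1 = 5)
M(l, a) = -6 (M(l, a) = -1 - 1*5 = -1 - 5 = -6)
((-234 + 245) + M((6 + 1) + 7, Z))*68 = ((-234 + 245) - 6)*68 = (11 - 6)*68 = 5*68 = 340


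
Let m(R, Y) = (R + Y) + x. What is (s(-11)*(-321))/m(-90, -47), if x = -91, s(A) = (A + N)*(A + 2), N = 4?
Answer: 6741/76 ≈ 88.697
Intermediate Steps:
s(A) = (2 + A)*(4 + A) (s(A) = (A + 4)*(A + 2) = (4 + A)*(2 + A) = (2 + A)*(4 + A))
m(R, Y) = -91 + R + Y (m(R, Y) = (R + Y) - 91 = -91 + R + Y)
(s(-11)*(-321))/m(-90, -47) = ((8 + (-11)² + 6*(-11))*(-321))/(-91 - 90 - 47) = ((8 + 121 - 66)*(-321))/(-228) = (63*(-321))*(-1/228) = -20223*(-1/228) = 6741/76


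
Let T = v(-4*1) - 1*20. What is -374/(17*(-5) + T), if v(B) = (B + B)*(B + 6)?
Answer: 34/11 ≈ 3.0909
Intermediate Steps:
v(B) = 2*B*(6 + B) (v(B) = (2*B)*(6 + B) = 2*B*(6 + B))
T = -36 (T = 2*(-4*1)*(6 - 4*1) - 1*20 = 2*(-4)*(6 - 4) - 20 = 2*(-4)*2 - 20 = -16 - 20 = -36)
-374/(17*(-5) + T) = -374/(17*(-5) - 36) = -374/(-85 - 36) = -374/(-121) = -1/121*(-374) = 34/11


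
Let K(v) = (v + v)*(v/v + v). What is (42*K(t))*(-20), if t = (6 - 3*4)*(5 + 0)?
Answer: -1461600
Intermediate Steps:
t = -30 (t = (6 - 12)*5 = -6*5 = -30)
K(v) = 2*v*(1 + v) (K(v) = (2*v)*(1 + v) = 2*v*(1 + v))
(42*K(t))*(-20) = (42*(2*(-30)*(1 - 30)))*(-20) = (42*(2*(-30)*(-29)))*(-20) = (42*1740)*(-20) = 73080*(-20) = -1461600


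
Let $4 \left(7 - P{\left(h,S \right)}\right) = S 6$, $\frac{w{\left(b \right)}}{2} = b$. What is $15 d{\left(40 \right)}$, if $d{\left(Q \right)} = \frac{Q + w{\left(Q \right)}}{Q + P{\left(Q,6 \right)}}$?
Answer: $\frac{900}{19} \approx 47.368$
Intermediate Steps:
$w{\left(b \right)} = 2 b$
$P{\left(h,S \right)} = 7 - \frac{3 S}{2}$ ($P{\left(h,S \right)} = 7 - \frac{S 6}{4} = 7 - \frac{6 S}{4} = 7 - \frac{3 S}{2}$)
$d{\left(Q \right)} = \frac{3 Q}{-2 + Q}$ ($d{\left(Q \right)} = \frac{Q + 2 Q}{Q + \left(7 - 9\right)} = \frac{3 Q}{Q + \left(7 - 9\right)} = \frac{3 Q}{Q - 2} = \frac{3 Q}{-2 + Q}$)
$15 d{\left(40 \right)} = 15 \cdot 3 \cdot 40 \frac{1}{-2 + 40} = 15 \cdot 3 \cdot 40 \cdot \frac{1}{38} = 15 \cdot \frac{60}{19} = \frac{900}{19}$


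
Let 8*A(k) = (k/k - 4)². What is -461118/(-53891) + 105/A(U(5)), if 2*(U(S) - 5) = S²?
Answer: 16472834/161673 ≈ 101.89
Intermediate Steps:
U(S) = 5 + S²/2
A(k) = 9/8 (A(k) = (k/k - 4)²/8 = (1 - 4)²/8 = (⅛)*(-3)² = (⅛)*9 = 9/8)
-461118/(-53891) + 105/A(U(5)) = -461118/(-53891) + 105/(9/8) = -461118*(-1/53891) + 105*(8/9) = 461118/53891 + 280/3 = 16472834/161673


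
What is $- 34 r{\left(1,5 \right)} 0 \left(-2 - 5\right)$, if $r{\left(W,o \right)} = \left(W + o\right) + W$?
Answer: $0$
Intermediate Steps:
$r{\left(W,o \right)} = o + 2 W$
$- 34 r{\left(1,5 \right)} 0 \left(-2 - 5\right) = - 34 \left(5 + 2 \cdot 1\right) 0 \left(-2 - 5\right) = - 34 \left(5 + 2\right) 0 \left(-7\right) = - 34 \cdot 7 \cdot 0 \left(-7\right) = \left(-34\right) 0 \left(-7\right) = 0 \left(-7\right) = 0$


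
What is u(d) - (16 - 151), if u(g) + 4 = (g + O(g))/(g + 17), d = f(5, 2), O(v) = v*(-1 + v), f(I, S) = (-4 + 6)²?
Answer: 2767/21 ≈ 131.76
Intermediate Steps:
f(I, S) = 4 (f(I, S) = 2² = 4)
d = 4
u(g) = -4 + (g + g*(-1 + g))/(17 + g) (u(g) = -4 + (g + g*(-1 + g))/(g + 17) = -4 + (g + g*(-1 + g))/(17 + g))
u(d) - (16 - 151) = (-68 + 4² - 4*4)/(17 + 4) - (16 - 151) = (-68 + 16 - 16)/21 - 1*(-135) = (1/21)*(-68) + 135 = -68/21 + 135 = 2767/21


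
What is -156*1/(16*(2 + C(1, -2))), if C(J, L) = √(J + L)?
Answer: -39/10 + 39*I/20 ≈ -3.9 + 1.95*I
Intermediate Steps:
-156*1/(16*(2 + C(1, -2))) = -156*1/(16*(2 + √(1 - 2))) = -156*1/(16*(2 + √(-1))) = -(39/10 - 39*I/20) = -156*(32 - 16*I)/1280 = -39*(32 - 16*I)/320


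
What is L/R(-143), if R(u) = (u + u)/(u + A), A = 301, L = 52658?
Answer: -4159982/143 ≈ -29091.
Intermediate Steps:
R(u) = 2*u/(301 + u) (R(u) = (u + u)/(u + 301) = (2*u)/(301 + u) = 2*u/(301 + u))
L/R(-143) = 52658/((2*(-143)/(301 - 143))) = 52658/((2*(-143)/158)) = 52658/((2*(-143)*(1/158))) = 52658/(-143/79) = 52658*(-79/143) = -4159982/143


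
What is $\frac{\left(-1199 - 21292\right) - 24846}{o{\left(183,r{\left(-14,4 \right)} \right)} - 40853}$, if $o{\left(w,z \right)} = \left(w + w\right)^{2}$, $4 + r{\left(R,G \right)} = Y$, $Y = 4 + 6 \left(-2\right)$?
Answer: $- \frac{47337}{93103} \approx -0.50844$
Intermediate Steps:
$Y = -8$ ($Y = 4 - 12 = -8$)
$r{\left(R,G \right)} = -12$ ($r{\left(R,G \right)} = -4 - 8 = -12$)
$o{\left(w,z \right)} = 4 w^{2}$ ($o{\left(w,z \right)} = \left(2 w\right)^{2} = 4 w^{2}$)
$\frac{\left(-1199 - 21292\right) - 24846}{o{\left(183,r{\left(-14,4 \right)} \right)} - 40853} = \frac{\left(-1199 - 21292\right) - 24846}{4 \cdot 183^{2} - 40853} = \frac{\left(-1199 - 21292\right) - 24846}{4 \cdot 33489 - 40853} = \frac{-22491 - 24846}{133956 - 40853} = - \frac{47337}{93103}$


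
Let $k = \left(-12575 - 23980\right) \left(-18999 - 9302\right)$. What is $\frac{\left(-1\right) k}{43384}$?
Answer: $- \frac{1034543055}{43384} \approx -23846.0$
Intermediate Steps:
$k = 1034543055$ ($k = \left(-36555\right) \left(-28301\right) = 1034543055$)
$\frac{\left(-1\right) k}{43384} = \frac{\left(-1\right) 1034543055}{43384} = \left(-1034543055\right) \frac{1}{43384} = - \frac{1034543055}{43384}$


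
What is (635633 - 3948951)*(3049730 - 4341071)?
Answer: 4278623379438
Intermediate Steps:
(635633 - 3948951)*(3049730 - 4341071) = -3313318*(-1291341) = 4278623379438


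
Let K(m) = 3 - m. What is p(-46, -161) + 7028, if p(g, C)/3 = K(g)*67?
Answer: 16877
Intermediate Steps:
p(g, C) = 603 - 201*g (p(g, C) = 3*((3 - g)*67) = 3*(201 - 67*g) = 603 - 201*g)
p(-46, -161) + 7028 = (603 - 201*(-46)) + 7028 = (603 + 9246) + 7028 = 9849 + 7028 = 16877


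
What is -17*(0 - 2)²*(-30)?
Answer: 2040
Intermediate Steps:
-17*(0 - 2)²*(-30) = -17*(-2)²*(-30) = -17*4*(-30) = -68*(-30) = 2040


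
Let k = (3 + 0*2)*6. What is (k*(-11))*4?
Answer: -792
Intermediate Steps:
k = 18 (k = (3 + 0)*6 = 3*6 = 18)
(k*(-11))*4 = (18*(-11))*4 = -198*4 = -792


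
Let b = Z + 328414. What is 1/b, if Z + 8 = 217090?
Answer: 1/545496 ≈ 1.8332e-6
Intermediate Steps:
Z = 217082 (Z = -8 + 217090 = 217082)
b = 545496 (b = 217082 + 328414 = 545496)
1/b = 1/545496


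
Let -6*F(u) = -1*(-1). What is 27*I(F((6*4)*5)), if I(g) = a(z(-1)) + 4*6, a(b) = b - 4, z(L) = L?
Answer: 513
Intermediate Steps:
a(b) = -4 + b
F(u) = -1/6 (F(u) = -(-1)*(-1)/6 = -1/6*1 = -1/6)
I(g) = 19 (I(g) = (-4 - 1) + 4*6 = -5 + 24 = 19)
27*I(F((6*4)*5)) = 27*19 = 513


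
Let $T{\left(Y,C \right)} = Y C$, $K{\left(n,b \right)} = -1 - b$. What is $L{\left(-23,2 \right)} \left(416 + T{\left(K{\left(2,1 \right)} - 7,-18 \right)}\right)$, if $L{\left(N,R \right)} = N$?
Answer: $-13294$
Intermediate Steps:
$T{\left(Y,C \right)} = C Y$
$L{\left(-23,2 \right)} \left(416 + T{\left(K{\left(2,1 \right)} - 7,-18 \right)}\right) = - 23 \left(416 - 18 \left(\left(-1 - 1\right) - 7\right)\right) = - 23 \left(416 - 18 \left(-2 - 7\right)\right) = - 23 \left(416 - -162\right) = - 23 \left(416 + 162\right) = \left(-23\right) 578 = -13294$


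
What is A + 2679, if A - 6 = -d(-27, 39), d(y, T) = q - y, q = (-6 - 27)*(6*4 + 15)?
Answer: 3945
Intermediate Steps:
q = -1287 (q = -33*(24 + 15) = -33*39 = -1287)
d(y, T) = -1287 - y
A = 1266 (A = 6 - (-1287 - 1*(-27)) = 6 - (-1287 + 27) = 6 - 1*(-1260) = 6 + 1260 = 1266)
A + 2679 = 1266 + 2679 = 3945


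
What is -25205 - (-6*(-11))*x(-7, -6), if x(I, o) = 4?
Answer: -25469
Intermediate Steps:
-25205 - (-6*(-11))*x(-7, -6) = -25205 - (-6*(-11))*4 = -25205 - 66*4 = -25205 - 1*264 = -25205 - 264 = -25469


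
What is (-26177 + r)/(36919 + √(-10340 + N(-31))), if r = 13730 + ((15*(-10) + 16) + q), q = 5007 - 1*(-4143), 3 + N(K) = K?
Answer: -126669089/1363022935 + 3431*I*√10374/1363022935 ≈ -0.092932 + 0.00025638*I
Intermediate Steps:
N(K) = -3 + K
q = 9150 (q = 5007 + 4143 = 9150)
r = 22746 (r = 13730 + ((15*(-10) + 16) + 9150) = 13730 + ((-150 + 16) + 9150) = 13730 + (-134 + 9150) = 13730 + 9016 = 22746)
(-26177 + r)/(36919 + √(-10340 + N(-31))) = (-26177 + 22746)/(36919 + √(-10340 + (-3 - 31))) = -3431/(36919 + √(-10340 - 34)) = -3431/(36919 + √(-10374)) = -3431/(36919 + I*√10374)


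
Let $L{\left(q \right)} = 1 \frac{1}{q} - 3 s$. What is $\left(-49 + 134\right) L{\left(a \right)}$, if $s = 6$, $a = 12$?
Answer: $- \frac{18275}{12} \approx -1522.9$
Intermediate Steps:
$L{\left(q \right)} = -18 + \frac{1}{q}$ ($L{\left(q \right)} = 1 \frac{1}{q} - 18 = \frac{1}{q} - 18 = -18 + \frac{1}{q}$)
$\left(-49 + 134\right) L{\left(a \right)} = \left(-49 + 134\right) \left(-18 + \frac{1}{12}\right) = 85 \left(-18 + \frac{1}{12}\right) = 85 \left(- \frac{215}{12}\right) = - \frac{18275}{12}$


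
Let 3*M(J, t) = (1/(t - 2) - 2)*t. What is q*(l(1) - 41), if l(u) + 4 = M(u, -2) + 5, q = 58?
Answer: -2233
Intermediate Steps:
M(J, t) = t*(-2 + 1/(-2 + t))/3 (M(J, t) = ((1/(t - 2) - 2)*t)/3 = ((1/(-2 + t) - 2)*t)/3 = ((-2 + 1/(-2 + t))*t)/3 = (t*(-2 + 1/(-2 + t)))/3 = t*(-2 + 1/(-2 + t))/3)
l(u) = 5/2 (l(u) = -4 + ((1/3)*(-2)*(5 - 2*(-2))/(-2 - 2) + 5) = -4 + ((1/3)*(-2)*(5 + 4)/(-4) + 5) = -4 + ((1/3)*(-2)*(-1/4)*9 + 5) = -4 + (3/2 + 5) = -4 + 13/2 = 5/2)
q*(l(1) - 41) = 58*(5/2 - 41) = 58*(-77/2) = -2233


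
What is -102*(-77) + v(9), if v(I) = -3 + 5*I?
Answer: 7896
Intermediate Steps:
-102*(-77) + v(9) = -102*(-77) + (-3 + 5*9) = 7854 + (-3 + 45) = 7854 + 42 = 7896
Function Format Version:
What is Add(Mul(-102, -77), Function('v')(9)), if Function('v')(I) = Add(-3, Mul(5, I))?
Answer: 7896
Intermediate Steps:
Add(Mul(-102, -77), Function('v')(9)) = Add(Mul(-102, -77), Add(-3, Mul(5, 9))) = Add(7854, Add(-3, 45)) = Add(7854, 42) = 7896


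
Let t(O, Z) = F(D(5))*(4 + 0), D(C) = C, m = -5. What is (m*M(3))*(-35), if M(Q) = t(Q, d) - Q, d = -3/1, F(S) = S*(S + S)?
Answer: 34475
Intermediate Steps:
F(S) = 2*S**2 (F(S) = S*(2*S) = 2*S**2)
d = -3 (d = -3*1 = -3)
t(O, Z) = 200 (t(O, Z) = (2*5**2)*(4 + 0) = (2*25)*4 = 50*4 = 200)
M(Q) = 200 - Q
(m*M(3))*(-35) = -5*(200 - 1*3)*(-35) = -5*(200 - 3)*(-35) = -5*197*(-35) = -985*(-35) = 34475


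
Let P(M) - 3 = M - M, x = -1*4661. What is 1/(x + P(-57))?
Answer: -1/4658 ≈ -0.00021468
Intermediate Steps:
x = -4661
P(M) = 3 (P(M) = 3 + (M - M) = 3 + 0 = 3)
1/(x + P(-57)) = 1/(-4661 + 3) = 1/(-4658) = -1/4658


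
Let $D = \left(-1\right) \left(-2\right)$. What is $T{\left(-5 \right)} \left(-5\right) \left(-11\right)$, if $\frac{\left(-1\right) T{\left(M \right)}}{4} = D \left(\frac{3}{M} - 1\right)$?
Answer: $704$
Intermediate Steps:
$D = 2$
$T{\left(M \right)} = 8 - \frac{24}{M}$ ($T{\left(M \right)} = - 4 \cdot 2 \left(\frac{3}{M} - 1\right) = - 4 \cdot 2 \left(-1 + \frac{3}{M}\right) = - 4 \left(-2 + \frac{6}{M}\right) = 8 - \frac{24}{M}$)
$T{\left(-5 \right)} \left(-5\right) \left(-11\right) = \left(8 - \frac{24}{-5}\right) \left(-5\right) \left(-11\right) = \left(8 - - \frac{24}{5}\right) \left(-5\right) \left(-11\right) = \left(8 + \frac{24}{5}\right) \left(-5\right) \left(-11\right) = \frac{64}{5} \left(-5\right) \left(-11\right) = \left(-64\right) \left(-11\right) = 704$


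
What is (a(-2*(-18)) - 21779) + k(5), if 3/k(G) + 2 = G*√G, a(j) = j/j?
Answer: -2635132/121 + 15*√5/121 ≈ -21778.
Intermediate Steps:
a(j) = 1
k(G) = 3/(-2 + G^(3/2)) (k(G) = 3/(-2 + G*√G) = 3/(-2 + G^(3/2)))
(a(-2*(-18)) - 21779) + k(5) = (1 - 21779) + 3/(-2 + 5^(3/2)) = -21778 + 3/(-2 + 5*√5)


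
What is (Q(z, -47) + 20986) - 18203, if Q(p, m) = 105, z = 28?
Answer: 2888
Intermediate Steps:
(Q(z, -47) + 20986) - 18203 = (105 + 20986) - 18203 = 21091 - 18203 = 2888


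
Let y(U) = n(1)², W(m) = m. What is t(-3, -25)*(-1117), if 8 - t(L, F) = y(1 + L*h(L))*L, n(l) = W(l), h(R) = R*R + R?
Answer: -12287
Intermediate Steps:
h(R) = R + R² (h(R) = R² + R = R + R²)
n(l) = l
y(U) = 1 (y(U) = 1² = 1)
t(L, F) = 8 - L
t(-3, -25)*(-1117) = (8 - 1*(-3))*(-1117) = (8 + 3)*(-1117) = 11*(-1117) = -12287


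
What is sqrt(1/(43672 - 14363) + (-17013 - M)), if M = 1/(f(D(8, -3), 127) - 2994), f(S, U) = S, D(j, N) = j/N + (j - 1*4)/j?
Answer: I*sqrt(4722993319375713177754)/526887893 ≈ 130.43*I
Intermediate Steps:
D(j, N) = j/N + (-4 + j)/j (D(j, N) = j/N + (j - 4)/j = j/N + (-4 + j)/j)
M = -6/17977 (M = 1/((1 - 4/8 + 8/(-3)) - 2994) = 1/((1 - 4*1/8 + 8*(-1/3)) - 2994) = 1/((1 - 1/2 - 8/3) - 2994) = 1/(-13/6 - 2994) = 1/(-17977/6) = -6/17977 ≈ -0.00033376)
sqrt(1/(43672 - 14363) + (-17013 - M)) = sqrt(1/(43672 - 14363) + (-17013 - 1*(-6/17977))) = sqrt(1/29309 + (-17013 + 6/17977)) = sqrt(1/29309 - 305842695/17977) = sqrt(-8963943529778/526887893) = I*sqrt(4722993319375713177754)/526887893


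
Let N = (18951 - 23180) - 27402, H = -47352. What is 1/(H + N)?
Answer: -1/78983 ≈ -1.2661e-5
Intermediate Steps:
N = -31631 (N = -4229 - 27402 = -31631)
1/(H + N) = 1/(-47352 - 31631) = 1/(-78983) = -1/78983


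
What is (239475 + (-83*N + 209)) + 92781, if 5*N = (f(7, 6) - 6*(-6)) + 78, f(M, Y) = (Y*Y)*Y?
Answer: 326987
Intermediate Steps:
f(M, Y) = Y**3 (f(M, Y) = Y**2*Y = Y**3)
N = 66 (N = ((6**3 - 6*(-6)) + 78)/5 = ((216 + 36) + 78)/5 = (252 + 78)/5 = (1/5)*330 = 66)
(239475 + (-83*N + 209)) + 92781 = (239475 + (-83*66 + 209)) + 92781 = (239475 + (-5478 + 209)) + 92781 = (239475 - 5269) + 92781 = 234206 + 92781 = 326987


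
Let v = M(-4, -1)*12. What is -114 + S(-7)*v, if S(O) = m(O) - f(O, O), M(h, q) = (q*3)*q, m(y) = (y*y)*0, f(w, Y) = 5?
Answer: -294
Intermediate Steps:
m(y) = 0 (m(y) = y**2*0 = 0)
M(h, q) = 3*q**2 (M(h, q) = (3*q)*q = 3*q**2)
v = 36 (v = (3*(-1)**2)*12 = (3*1)*12 = 3*12 = 36)
S(O) = -5 (S(O) = 0 - 1*5 = 0 - 5 = -5)
-114 + S(-7)*v = -114 - 5*36 = -114 - 180 = -294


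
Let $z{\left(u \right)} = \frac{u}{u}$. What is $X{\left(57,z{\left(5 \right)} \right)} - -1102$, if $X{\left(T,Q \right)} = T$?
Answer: $1159$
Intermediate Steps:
$z{\left(u \right)} = 1$
$X{\left(57,z{\left(5 \right)} \right)} - -1102 = 57 - -1102 = 57 + 1102 = 1159$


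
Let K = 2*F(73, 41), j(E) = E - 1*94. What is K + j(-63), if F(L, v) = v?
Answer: -75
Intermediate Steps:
j(E) = -94 + E (j(E) = E - 94 = -94 + E)
K = 82 (K = 2*41 = 82)
K + j(-63) = 82 + (-94 - 63) = 82 - 157 = -75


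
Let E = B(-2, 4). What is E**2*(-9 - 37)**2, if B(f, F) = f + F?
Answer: 8464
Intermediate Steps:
B(f, F) = F + f
E = 2 (E = 4 - 2 = 2)
E**2*(-9 - 37)**2 = 2**2*(-9 - 37)**2 = 4*(-46)**2 = 4*2116 = 8464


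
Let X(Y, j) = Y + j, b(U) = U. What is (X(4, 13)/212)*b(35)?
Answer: 595/212 ≈ 2.8066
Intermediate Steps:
(X(4, 13)/212)*b(35) = ((4 + 13)/212)*35 = (17*(1/212))*35 = (17/212)*35 = 595/212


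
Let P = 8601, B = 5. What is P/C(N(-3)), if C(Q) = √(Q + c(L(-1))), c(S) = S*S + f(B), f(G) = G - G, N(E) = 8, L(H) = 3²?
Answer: 8601*√89/89 ≈ 911.70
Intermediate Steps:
L(H) = 9
f(G) = 0
c(S) = S² (c(S) = S*S + 0 = S² + 0 = S²)
C(Q) = √(81 + Q) (C(Q) = √(Q + 9²) = √(Q + 81) = √(81 + Q))
P/C(N(-3)) = 8601/(√(81 + 8)) = 8601/(√89) = 8601*(√89/89) = 8601*√89/89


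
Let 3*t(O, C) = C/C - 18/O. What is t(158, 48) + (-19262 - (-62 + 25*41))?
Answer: -4793255/237 ≈ -20225.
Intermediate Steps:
t(O, C) = ⅓ - 6/O (t(O, C) = (C/C - 18/O)/3 = (1 - 18/O)/3 = ⅓ - 6/O)
t(158, 48) + (-19262 - (-62 + 25*41)) = (⅓)*(-18 + 158)/158 + (-19262 - (-62 + 25*41)) = (⅓)*(1/158)*140 + (-19262 - (-62 + 1025)) = 70/237 + (-19262 - 1*963) = 70/237 + (-19262 - 963) = 70/237 - 20225 = -4793255/237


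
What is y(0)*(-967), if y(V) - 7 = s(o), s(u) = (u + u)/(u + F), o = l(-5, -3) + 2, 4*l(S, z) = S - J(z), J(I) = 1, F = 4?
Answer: -62855/9 ≈ -6983.9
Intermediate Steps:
l(S, z) = -¼ + S/4 (l(S, z) = (S - 1*1)/4 = (S - 1)/4 = (-1 + S)/4 = -¼ + S/4)
o = ½ (o = (-¼ + (¼)*(-5)) + 2 = (-¼ - 5/4) + 2 = -3/2 + 2 = ½ ≈ 0.50000)
s(u) = 2*u/(4 + u) (s(u) = (u + u)/(u + 4) = (2*u)/(4 + u) = 2*u/(4 + u))
y(V) = 65/9 (y(V) = 7 + 2*(½)/(4 + ½) = 7 + 2*(½)/(9/2) = 7 + 2*(½)*(2/9) = 7 + 2/9 = 65/9)
y(0)*(-967) = (65/9)*(-967) = -62855/9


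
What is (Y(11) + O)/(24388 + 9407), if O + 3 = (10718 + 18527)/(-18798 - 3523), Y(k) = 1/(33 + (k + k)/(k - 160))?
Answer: -155870777/1230828488175 ≈ -0.00012664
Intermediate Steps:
Y(k) = 1/(33 + 2*k/(-160 + k)) (Y(k) = 1/(33 + (2*k)/(-160 + k)) = 1/(33 + 2*k/(-160 + k)))
O = -96208/22321 (O = -3 + (10718 + 18527)/(-18798 - 3523) = -3 + 29245/(-22321) = -3 + 29245*(-1/22321) = -3 - 29245/22321 = -96208/22321 ≈ -4.3102)
(Y(11) + O)/(24388 + 9407) = ((-160 + 11)/(5*(-1056 + 7*11)) - 96208/22321)/(24388 + 9407) = ((⅕)*(-149)/(-1056 + 77) - 96208/22321)/33795 = ((⅕)*(-149)/(-979) - 96208/22321)*(1/33795) = ((⅕)*(-1/979)*(-149) - 96208/22321)*(1/33795) = (149/4895 - 96208/22321)*(1/33795) = -467612331/109261295*1/33795 = -155870777/1230828488175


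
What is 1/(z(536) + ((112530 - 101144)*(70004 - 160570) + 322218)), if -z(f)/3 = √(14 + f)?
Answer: -515431129/531338497484426807 + 15*√22/1062676994968853614 ≈ -9.7006e-10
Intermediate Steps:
z(f) = -3*√(14 + f)
1/(z(536) + ((112530 - 101144)*(70004 - 160570) + 322218)) = 1/(-3*√(14 + 536) + ((112530 - 101144)*(70004 - 160570) + 322218)) = 1/(-15*√22 + (11386*(-90566) + 322218)) = 1/(-15*√22 + (-1031184476 + 322218)) = 1/(-15*√22 - 1030862258) = 1/(-1030862258 - 15*√22)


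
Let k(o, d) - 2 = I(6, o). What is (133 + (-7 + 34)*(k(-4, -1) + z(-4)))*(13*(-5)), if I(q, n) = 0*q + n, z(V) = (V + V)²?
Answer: -117455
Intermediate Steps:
z(V) = 4*V² (z(V) = (2*V)² = 4*V²)
I(q, n) = n (I(q, n) = 0 + n = n)
k(o, d) = 2 + o
(133 + (-7 + 34)*(k(-4, -1) + z(-4)))*(13*(-5)) = (133 + (-7 + 34)*((2 - 4) + 4*(-4)²))*(13*(-5)) = (133 + 27*(-2 + 4*16))*(-65) = (133 + 27*(-2 + 64))*(-65) = (133 + 27*62)*(-65) = (133 + 1674)*(-65) = 1807*(-65) = -117455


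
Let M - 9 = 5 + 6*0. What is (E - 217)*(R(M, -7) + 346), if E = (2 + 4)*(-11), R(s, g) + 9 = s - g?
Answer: -101314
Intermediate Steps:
M = 14 (M = 9 + (5 + 6*0) = 9 + (5 + 0) = 9 + 5 = 14)
R(s, g) = -9 + s - g (R(s, g) = -9 + (s - g) = -9 + s - g)
E = -66 (E = 6*(-11) = -66)
(E - 217)*(R(M, -7) + 346) = (-66 - 217)*((-9 + 14 - 1*(-7)) + 346) = -283*((-9 + 14 + 7) + 346) = -283*(12 + 346) = -283*358 = -101314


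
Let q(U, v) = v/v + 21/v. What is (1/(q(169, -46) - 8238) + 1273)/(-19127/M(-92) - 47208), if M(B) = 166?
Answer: -80073242878/2976688359565 ≈ -0.026900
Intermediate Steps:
q(U, v) = 1 + 21/v
(1/(q(169, -46) - 8238) + 1273)/(-19127/M(-92) - 47208) = (1/((21 - 46)/(-46) - 8238) + 1273)/(-19127/166 - 47208) = (1/(-1/46*(-25) - 8238) + 1273)/(-19127*1/166 - 47208) = (1/(25/46 - 8238) + 1273)/(-19127/166 - 47208) = (1/(-378923/46) + 1273)/(-7855655/166) = (-46/378923 + 1273)*(-166/7855655) = (482368933/378923)*(-166/7855655) = -80073242878/2976688359565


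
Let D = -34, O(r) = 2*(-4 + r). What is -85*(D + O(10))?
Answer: 1870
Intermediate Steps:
O(r) = -8 + 2*r
-85*(D + O(10)) = -85*(-34 + (-8 + 2*10)) = -85*(-34 + (-8 + 20)) = -85*(-34 + 12) = -85*(-22) = 1870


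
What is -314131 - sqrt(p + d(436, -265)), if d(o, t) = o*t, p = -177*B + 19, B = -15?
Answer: -314131 - I*sqrt(112866) ≈ -3.1413e+5 - 335.96*I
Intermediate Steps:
p = 2674 (p = -177*(-15) + 19 = 2655 + 19 = 2674)
-314131 - sqrt(p + d(436, -265)) = -314131 - sqrt(2674 + 436*(-265)) = -314131 - sqrt(2674 - 115540) = -314131 - sqrt(-112866) = -314131 - I*sqrt(112866)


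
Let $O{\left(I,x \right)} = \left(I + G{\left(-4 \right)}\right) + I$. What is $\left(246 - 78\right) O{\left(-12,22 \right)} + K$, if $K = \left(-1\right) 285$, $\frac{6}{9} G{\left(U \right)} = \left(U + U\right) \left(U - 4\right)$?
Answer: $11811$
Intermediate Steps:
$G{\left(U \right)} = 3 U \left(-4 + U\right)$ ($G{\left(U \right)} = \frac{3 \left(U + U\right) \left(U - 4\right)}{2} = \frac{3 \cdot 2 U \left(-4 + U\right)}{2} = 3 U \left(-4 + U\right)$)
$K = -285$
$O{\left(I,x \right)} = 96 + 2 I$ ($O{\left(I,x \right)} = \left(I + 3 \left(-4\right) \left(-4 - 4\right)\right) + I = \left(I + 3 \left(-4\right) \left(-8\right)\right) + I = \left(I + 96\right) + I = \left(96 + I\right) + I = 96 + 2 I$)
$\left(246 - 78\right) O{\left(-12,22 \right)} + K = \left(246 - 78\right) \left(96 + 2 \left(-12\right)\right) - 285 = 168 \left(96 - 24\right) - 285 = 168 \cdot 72 - 285 = 12096 - 285 = 11811$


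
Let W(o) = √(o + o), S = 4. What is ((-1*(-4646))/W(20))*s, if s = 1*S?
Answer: 4646*√10/5 ≈ 2938.4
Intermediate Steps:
W(o) = √2*√o (W(o) = √(2*o) = √2*√o)
s = 4 (s = 1*4 = 4)
((-1*(-4646))/W(20))*s = ((-1*(-4646))/((√2*√20)))*4 = (4646/((√2*(2*√5))))*4 = (4646/((2*√10)))*4 = (4646*(√10/20))*4 = (2323*√10/10)*4 = 4646*√10/5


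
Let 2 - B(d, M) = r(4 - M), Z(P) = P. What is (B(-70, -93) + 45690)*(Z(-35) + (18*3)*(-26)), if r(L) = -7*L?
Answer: -66727869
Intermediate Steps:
B(d, M) = 30 - 7*M (B(d, M) = 2 - (-7)*(4 - M) = 2 - (-28 + 7*M) = 2 + (28 - 7*M) = 30 - 7*M)
(B(-70, -93) + 45690)*(Z(-35) + (18*3)*(-26)) = ((30 - 7*(-93)) + 45690)*(-35 + (18*3)*(-26)) = ((30 + 651) + 45690)*(-35 + 54*(-26)) = (681 + 45690)*(-35 - 1404) = 46371*(-1439) = -66727869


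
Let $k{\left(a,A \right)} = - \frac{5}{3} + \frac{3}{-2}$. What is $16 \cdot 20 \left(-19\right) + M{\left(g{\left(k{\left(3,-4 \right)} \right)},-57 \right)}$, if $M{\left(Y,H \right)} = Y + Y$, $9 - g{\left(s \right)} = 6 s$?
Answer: $-6024$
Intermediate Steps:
$k{\left(a,A \right)} = - \frac{19}{6}$ ($k{\left(a,A \right)} = \left(-5\right) \frac{1}{3} + 3 \left(- \frac{1}{2}\right) = - \frac{5}{3} - \frac{3}{2} = - \frac{19}{6}$)
$g{\left(s \right)} = 9 - 6 s$
$M{\left(Y,H \right)} = 2 Y$
$16 \cdot 20 \left(-19\right) + M{\left(g{\left(k{\left(3,-4 \right)} \right)},-57 \right)} = 16 \cdot 20 \left(-19\right) + 2 \left(9 - -19\right) = 320 \left(-19\right) + 2 \left(9 + 19\right) = -6080 + 2 \cdot 28 = -6080 + 56 = -6024$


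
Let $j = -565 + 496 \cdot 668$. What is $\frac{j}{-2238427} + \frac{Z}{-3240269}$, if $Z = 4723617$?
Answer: $- \frac{11645232925706}{7253105616863} \approx -1.6056$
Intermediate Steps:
$j = 330763$ ($j = -565 + 331328 = 330763$)
$\frac{j}{-2238427} + \frac{Z}{-3240269} = \frac{330763}{-2238427} + \frac{4723617}{-3240269} = 330763 \left(- \frac{1}{2238427}\right) + 4723617 \left(- \frac{1}{3240269}\right) = - \frac{330763}{2238427} - \frac{4723617}{3240269} = - \frac{11645232925706}{7253105616863}$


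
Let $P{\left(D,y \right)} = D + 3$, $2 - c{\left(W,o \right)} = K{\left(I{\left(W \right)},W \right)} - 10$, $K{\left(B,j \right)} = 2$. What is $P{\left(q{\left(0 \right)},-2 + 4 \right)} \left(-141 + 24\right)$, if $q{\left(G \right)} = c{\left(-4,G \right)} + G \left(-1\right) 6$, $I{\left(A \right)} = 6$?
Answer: $-1521$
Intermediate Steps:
$c{\left(W,o \right)} = 10$ ($c{\left(W,o \right)} = 2 - \left(2 - 10\right) = 2 - -8 = 2 + 8 = 10$)
$q{\left(G \right)} = 10 - 6 G$ ($q{\left(G \right)} = 10 + G \left(-1\right) 6 = 10 + - G 6 = 10 - 6 G$)
$P{\left(D,y \right)} = 3 + D$
$P{\left(q{\left(0 \right)},-2 + 4 \right)} \left(-141 + 24\right) = \left(3 + \left(10 - 0\right)\right) \left(-141 + 24\right) = \left(3 + \left(10 + 0\right)\right) \left(-117\right) = \left(3 + 10\right) \left(-117\right) = 13 \left(-117\right) = -1521$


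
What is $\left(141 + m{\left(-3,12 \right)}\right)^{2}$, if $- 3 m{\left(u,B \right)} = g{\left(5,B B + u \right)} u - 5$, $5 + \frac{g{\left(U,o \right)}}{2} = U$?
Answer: $\frac{183184}{9} \approx 20354.0$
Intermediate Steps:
$g{\left(U,o \right)} = -10 + 2 U$
$m{\left(u,B \right)} = \frac{5}{3}$ ($m{\left(u,B \right)} = - \frac{\left(-10 + 2 \cdot 5\right) u - 5}{3} = - \frac{\left(-10 + 10\right) u - 5}{3} = - \frac{0 u - 5}{3} = - \frac{0 - 5}{3} = \left(- \frac{1}{3}\right) \left(-5\right) = \frac{5}{3}$)
$\left(141 + m{\left(-3,12 \right)}\right)^{2} = \left(141 + \frac{5}{3}\right)^{2} = \left(\frac{428}{3}\right)^{2} = \frac{183184}{9}$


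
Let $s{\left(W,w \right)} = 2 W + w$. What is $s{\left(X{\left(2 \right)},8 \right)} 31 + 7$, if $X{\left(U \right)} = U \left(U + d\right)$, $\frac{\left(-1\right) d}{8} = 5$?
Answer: $-4457$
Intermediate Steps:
$d = -40$ ($d = \left(-8\right) 5 = -40$)
$X{\left(U \right)} = U \left(-40 + U\right)$ ($X{\left(U \right)} = U \left(U - 40\right) = U \left(-40 + U\right)$)
$s{\left(W,w \right)} = w + 2 W$
$s{\left(X{\left(2 \right)},8 \right)} 31 + 7 = \left(8 + 2 \cdot 2 \left(-40 + 2\right)\right) 31 + 7 = \left(8 + 2 \cdot 2 \left(-38\right)\right) 31 + 7 = \left(8 + 2 \left(-76\right)\right) 31 + 7 = \left(8 - 152\right) 31 + 7 = \left(-144\right) 31 + 7 = -4464 + 7 = -4457$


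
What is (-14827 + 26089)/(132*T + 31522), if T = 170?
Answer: 5631/26981 ≈ 0.20870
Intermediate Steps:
(-14827 + 26089)/(132*T + 31522) = (-14827 + 26089)/(132*170 + 31522) = 11262/(22440 + 31522) = 11262/53962 = 11262*(1/53962) = 5631/26981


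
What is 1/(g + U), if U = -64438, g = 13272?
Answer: -1/51166 ≈ -1.9544e-5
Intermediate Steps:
1/(g + U) = 1/(13272 - 64438) = 1/(-51166) = -1/51166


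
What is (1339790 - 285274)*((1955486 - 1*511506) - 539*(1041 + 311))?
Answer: 754244678032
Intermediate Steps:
(1339790 - 285274)*((1955486 - 1*511506) - 539*(1041 + 311)) = 1054516*((1955486 - 511506) - 539*1352) = 1054516*(1443980 - 728728) = 1054516*715252 = 754244678032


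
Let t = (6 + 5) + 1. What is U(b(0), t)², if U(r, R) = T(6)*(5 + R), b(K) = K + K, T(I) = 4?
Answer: 4624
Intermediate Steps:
b(K) = 2*K
t = 12 (t = 11 + 1 = 12)
U(r, R) = 20 + 4*R (U(r, R) = 4*(5 + R) = 20 + 4*R)
U(b(0), t)² = (20 + 4*12)² = (20 + 48)² = 68² = 4624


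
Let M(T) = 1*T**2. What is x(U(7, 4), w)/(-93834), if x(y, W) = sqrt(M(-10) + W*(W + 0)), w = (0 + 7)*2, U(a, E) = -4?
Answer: -sqrt(74)/46917 ≈ -0.00018335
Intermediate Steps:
M(T) = T**2
w = 14 (w = 7*2 = 14)
x(y, W) = sqrt(100 + W**2) (x(y, W) = sqrt((-10)**2 + W*(W + 0)) = sqrt(100 + W*W) = sqrt(100 + W**2))
x(U(7, 4), w)/(-93834) = sqrt(100 + 14**2)/(-93834) = sqrt(100 + 196)*(-1/93834) = sqrt(296)*(-1/93834) = (2*sqrt(74))*(-1/93834) = -sqrt(74)/46917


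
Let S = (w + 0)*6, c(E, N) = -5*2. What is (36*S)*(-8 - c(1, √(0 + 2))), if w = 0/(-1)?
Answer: 0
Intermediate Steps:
w = 0 (w = 0*(-1) = 0)
c(E, N) = -10
S = 0 (S = (0 + 0)*6 = 0*6 = 0)
(36*S)*(-8 - c(1, √(0 + 2))) = (36*0)*(-8 - 1*(-10)) = 0*(-8 + 10) = 0*2 = 0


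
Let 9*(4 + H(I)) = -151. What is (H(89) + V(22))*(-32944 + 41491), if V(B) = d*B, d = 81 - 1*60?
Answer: 11313379/3 ≈ 3.7711e+6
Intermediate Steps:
d = 21 (d = 81 - 60 = 21)
H(I) = -187/9 (H(I) = -4 + (⅑)*(-151) = -4 - 151/9 = -187/9)
V(B) = 21*B
(H(89) + V(22))*(-32944 + 41491) = (-187/9 + 21*22)*(-32944 + 41491) = (-187/9 + 462)*8547 = (3971/9)*8547 = 11313379/3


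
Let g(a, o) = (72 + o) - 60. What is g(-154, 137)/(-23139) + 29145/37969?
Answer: 668728774/878564691 ≈ 0.76116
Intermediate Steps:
g(a, o) = 12 + o
g(-154, 137)/(-23139) + 29145/37969 = (12 + 137)/(-23139) + 29145/37969 = 149*(-1/23139) + 29145*(1/37969) = -149/23139 + 29145/37969 = 668728774/878564691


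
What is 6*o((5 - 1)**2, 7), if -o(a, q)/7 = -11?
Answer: 462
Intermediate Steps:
o(a, q) = 77 (o(a, q) = -7*(-11) = 77)
6*o((5 - 1)**2, 7) = 6*77 = 462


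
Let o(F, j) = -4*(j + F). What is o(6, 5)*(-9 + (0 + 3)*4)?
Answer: -132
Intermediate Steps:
o(F, j) = -4*F - 4*j (o(F, j) = -4*(F + j) = -4*F - 4*j)
o(6, 5)*(-9 + (0 + 3)*4) = (-4*6 - 4*5)*(-9 + (0 + 3)*4) = (-24 - 20)*(-9 + 3*4) = -44*(-9 + 12) = -44*3 = -132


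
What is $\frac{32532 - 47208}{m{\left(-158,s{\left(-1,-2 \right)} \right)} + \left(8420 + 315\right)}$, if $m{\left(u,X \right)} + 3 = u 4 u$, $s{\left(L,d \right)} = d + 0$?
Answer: $- \frac{1223}{9049} \approx -0.13515$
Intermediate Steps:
$s{\left(L,d \right)} = d$
$m{\left(u,X \right)} = -3 + 4 u^{2}$ ($m{\left(u,X \right)} = -3 + u 4 u = -3 + 4 u u = -3 + 4 u^{2}$)
$\frac{32532 - 47208}{m{\left(-158,s{\left(-1,-2 \right)} \right)} + \left(8420 + 315\right)} = \frac{32532 - 47208}{\left(-3 + 4 \left(-158\right)^{2}\right) + \left(8420 + 315\right)} = - \frac{14676}{\left(-3 + 4 \cdot 24964\right) + 8735} = - \frac{14676}{\left(-3 + 99856\right) + 8735} = - \frac{14676}{99853 + 8735} = - \frac{14676}{108588} = \left(-14676\right) \frac{1}{108588} = - \frac{1223}{9049}$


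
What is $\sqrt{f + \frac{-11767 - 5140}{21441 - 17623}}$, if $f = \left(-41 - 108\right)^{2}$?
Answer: $\frac{3 \sqrt{35951353222}}{3818} \approx 148.99$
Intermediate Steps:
$f = 22201$ ($f = \left(-41 - 108\right)^{2} = \left(-149\right)^{2} = 22201$)
$\sqrt{f + \frac{-11767 - 5140}{21441 - 17623}} = \sqrt{22201 + \frac{-11767 - 5140}{21441 - 17623}} = \sqrt{22201 - \frac{16907}{3818}} = \sqrt{\frac{84746511}{3818}} = \frac{3 \sqrt{35951353222}}{3818}$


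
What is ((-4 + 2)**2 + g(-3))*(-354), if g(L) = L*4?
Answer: 2832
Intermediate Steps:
g(L) = 4*L
((-4 + 2)**2 + g(-3))*(-354) = ((-4 + 2)**2 + 4*(-3))*(-354) = ((-2)**2 - 12)*(-354) = (4 - 12)*(-354) = -8*(-354) = 2832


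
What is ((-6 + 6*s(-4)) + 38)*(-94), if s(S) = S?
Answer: -752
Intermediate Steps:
((-6 + 6*s(-4)) + 38)*(-94) = ((-6 + 6*(-4)) + 38)*(-94) = ((-6 - 24) + 38)*(-94) = (-30 + 38)*(-94) = 8*(-94) = -752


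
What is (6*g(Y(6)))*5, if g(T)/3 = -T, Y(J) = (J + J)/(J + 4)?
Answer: -108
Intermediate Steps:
Y(J) = 2*J/(4 + J) (Y(J) = (2*J)/(4 + J) = 2*J/(4 + J))
g(T) = -3*T (g(T) = 3*(-T) = -3*T)
(6*g(Y(6)))*5 = (6*(-6*6/(4 + 6)))*5 = (6*(-6*6/10))*5 = (6*(-3*6/5))*5 = (6*(-18/5))*5 = -108/5*5 = -108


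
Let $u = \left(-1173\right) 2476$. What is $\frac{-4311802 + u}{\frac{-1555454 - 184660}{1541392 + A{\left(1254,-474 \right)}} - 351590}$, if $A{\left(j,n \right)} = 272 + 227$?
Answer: $\frac{5563258369825}{271057598402} \approx 20.524$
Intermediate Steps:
$A{\left(j,n \right)} = 499$
$u = -2904348$
$\frac{-4311802 + u}{\frac{-1555454 - 184660}{1541392 + A{\left(1254,-474 \right)}} - 351590} = \frac{-4311802 - 2904348}{\frac{-1555454 - 184660}{1541392 + 499} - 351590} = - \frac{7216150}{- \frac{1740114}{1541891} - 351590} = - \frac{7216150}{- \frac{542115196804}{1541891}} = \left(-7216150\right) \left(- \frac{1541891}{542115196804}\right) = \frac{5563258369825}{271057598402}$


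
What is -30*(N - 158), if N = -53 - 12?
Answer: 6690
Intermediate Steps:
N = -65
-30*(N - 158) = -30*(-65 - 158) = -30*(-223) = 6690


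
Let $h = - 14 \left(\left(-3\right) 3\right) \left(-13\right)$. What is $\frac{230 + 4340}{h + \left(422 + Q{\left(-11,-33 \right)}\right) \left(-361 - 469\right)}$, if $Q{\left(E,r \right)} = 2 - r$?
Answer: $- \frac{2285}{190474} \approx -0.011996$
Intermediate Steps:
$h = -1638$ ($h = \left(-14\right) \left(-9\right) \left(-13\right) = 126 \left(-13\right) = -1638$)
$\frac{230 + 4340}{h + \left(422 + Q{\left(-11,-33 \right)}\right) \left(-361 - 469\right)} = \frac{230 + 4340}{-1638 + \left(422 + \left(2 - -33\right)\right) \left(-361 - 469\right)} = \frac{4570}{-1638 + \left(422 + \left(2 + 33\right)\right) \left(-830\right)} = \frac{4570}{-1638 + \left(422 + 35\right) \left(-830\right)} = \frac{4570}{-1638 + 457 \left(-830\right)} = \frac{4570}{-1638 - 379310} = \frac{4570}{-380948} = 4570 \left(- \frac{1}{380948}\right) = - \frac{2285}{190474}$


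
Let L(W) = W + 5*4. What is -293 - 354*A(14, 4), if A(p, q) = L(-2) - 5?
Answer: -4895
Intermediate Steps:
L(W) = 20 + W (L(W) = W + 20 = 20 + W)
A(p, q) = 13 (A(p, q) = (20 - 2) - 5 = 18 - 5 = 13)
-293 - 354*A(14, 4) = -293 - 354*13 = -293 - 4602 = -4895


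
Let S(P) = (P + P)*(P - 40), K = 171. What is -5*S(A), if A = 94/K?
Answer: 6341240/29241 ≈ 216.86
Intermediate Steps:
A = 94/171 ≈ 0.54971
S(P) = 2*P*(-40 + P) (S(P) = (2*P)*(-40 + P) = 2*P*(-40 + P))
-5*S(A) = -10*94*(-40 + 94/171)/171 = -10*94*(-6746)/(171*171) = -5*(-1268248/29241) = 6341240/29241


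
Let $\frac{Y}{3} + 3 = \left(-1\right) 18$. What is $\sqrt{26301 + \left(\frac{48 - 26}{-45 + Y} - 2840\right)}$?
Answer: $\frac{\sqrt{7601298}}{18} \approx 153.17$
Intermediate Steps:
$Y = -63$ ($Y = -9 + 3 \left(\left(-1\right) 18\right) = -9 + 3 \left(-18\right) = -9 - 54 = -63$)
$\sqrt{26301 + \left(\frac{48 - 26}{-45 + Y} - 2840\right)} = \sqrt{26301 - \left(2840 - \frac{48 - 26}{-45 - 63}\right)} = \sqrt{26301 - \left(2840 - \frac{22}{-108}\right)} = \sqrt{26301 + \left(22 \left(- \frac{1}{108}\right) - 2840\right)} = \sqrt{26301 - \frac{153371}{54}} = \sqrt{\frac{1266883}{54}} = \frac{\sqrt{7601298}}{18}$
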